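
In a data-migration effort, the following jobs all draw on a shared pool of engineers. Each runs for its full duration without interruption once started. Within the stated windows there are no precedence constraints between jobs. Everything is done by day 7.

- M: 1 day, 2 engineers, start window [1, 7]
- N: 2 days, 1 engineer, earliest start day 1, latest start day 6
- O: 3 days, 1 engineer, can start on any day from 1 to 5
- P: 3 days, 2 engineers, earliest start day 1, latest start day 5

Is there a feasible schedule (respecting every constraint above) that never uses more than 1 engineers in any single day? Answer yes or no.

no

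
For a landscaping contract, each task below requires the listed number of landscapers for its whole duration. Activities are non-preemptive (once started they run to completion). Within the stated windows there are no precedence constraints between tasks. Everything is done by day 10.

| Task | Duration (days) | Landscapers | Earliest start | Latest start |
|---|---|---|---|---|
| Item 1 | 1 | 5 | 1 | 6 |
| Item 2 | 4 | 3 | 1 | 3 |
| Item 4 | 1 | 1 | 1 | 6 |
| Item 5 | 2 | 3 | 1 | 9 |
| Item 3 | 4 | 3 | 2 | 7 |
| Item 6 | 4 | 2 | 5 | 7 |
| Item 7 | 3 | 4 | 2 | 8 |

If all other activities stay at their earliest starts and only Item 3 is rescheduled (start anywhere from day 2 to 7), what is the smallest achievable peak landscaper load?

12

Item 3@2: d1:12  d2:13  d3:10  d4:10  d5:5  d6:2  d7:2  d8:2  d9:0  d10:0 → peak 13
Item 3@3: d1:12  d2:10  d3:10  d4:10  d5:5  d6:5  d7:2  d8:2  d9:0  d10:0 → peak 12
Item 3@4: d1:12  d2:10  d3:7  d4:10  d5:5  d6:5  d7:5  d8:2  d9:0  d10:0 → peak 12
Item 3@5: d1:12  d2:10  d3:7  d4:7  d5:5  d6:5  d7:5  d8:5  d9:0  d10:0 → peak 12
Item 3@6: d1:12  d2:10  d3:7  d4:7  d5:2  d6:5  d7:5  d8:5  d9:3  d10:0 → peak 12
Item 3@7: d1:12  d2:10  d3:7  d4:7  d5:2  d6:2  d7:5  d8:5  d9:3  d10:3 → peak 12
Best is Item 3@3, peak 12.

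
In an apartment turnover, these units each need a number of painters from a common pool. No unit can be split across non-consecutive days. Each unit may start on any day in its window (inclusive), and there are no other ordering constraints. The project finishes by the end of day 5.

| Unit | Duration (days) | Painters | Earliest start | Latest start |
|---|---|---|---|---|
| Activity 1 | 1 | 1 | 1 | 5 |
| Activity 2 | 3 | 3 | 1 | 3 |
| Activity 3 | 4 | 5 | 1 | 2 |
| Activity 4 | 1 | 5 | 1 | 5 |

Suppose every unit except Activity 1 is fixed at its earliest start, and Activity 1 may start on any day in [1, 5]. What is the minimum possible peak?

13

Activity 1@1: d1:14  d2:8  d3:8  d4:5  d5:0 → peak 14
Activity 1@2: d1:13  d2:9  d3:8  d4:5  d5:0 → peak 13
Activity 1@3: d1:13  d2:8  d3:9  d4:5  d5:0 → peak 13
Activity 1@4: d1:13  d2:8  d3:8  d4:6  d5:0 → peak 13
Activity 1@5: d1:13  d2:8  d3:8  d4:5  d5:1 → peak 13
Best is Activity 1@2, peak 13.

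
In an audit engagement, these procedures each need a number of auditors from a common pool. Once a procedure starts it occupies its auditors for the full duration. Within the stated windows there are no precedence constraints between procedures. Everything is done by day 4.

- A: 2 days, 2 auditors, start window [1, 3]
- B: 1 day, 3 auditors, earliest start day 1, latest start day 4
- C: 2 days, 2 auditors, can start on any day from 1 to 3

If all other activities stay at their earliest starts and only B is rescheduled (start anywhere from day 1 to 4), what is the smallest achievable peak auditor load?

4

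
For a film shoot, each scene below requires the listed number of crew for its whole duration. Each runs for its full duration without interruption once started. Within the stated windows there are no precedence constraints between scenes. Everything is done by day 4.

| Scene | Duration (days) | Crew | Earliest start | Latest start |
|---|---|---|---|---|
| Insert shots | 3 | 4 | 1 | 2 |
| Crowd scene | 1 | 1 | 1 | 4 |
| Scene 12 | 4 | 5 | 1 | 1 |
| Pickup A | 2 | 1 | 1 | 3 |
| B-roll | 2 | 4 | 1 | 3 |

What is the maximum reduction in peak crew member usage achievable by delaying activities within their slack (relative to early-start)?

2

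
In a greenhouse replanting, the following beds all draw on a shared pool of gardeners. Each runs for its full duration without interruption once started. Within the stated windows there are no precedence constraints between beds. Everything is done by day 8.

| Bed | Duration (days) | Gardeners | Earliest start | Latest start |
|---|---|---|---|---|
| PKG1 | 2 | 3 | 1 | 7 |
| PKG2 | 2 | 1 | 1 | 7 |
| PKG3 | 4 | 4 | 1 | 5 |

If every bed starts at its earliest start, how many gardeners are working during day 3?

4

At early start, day 3 has: PKG3.
Demand: 4 = 4.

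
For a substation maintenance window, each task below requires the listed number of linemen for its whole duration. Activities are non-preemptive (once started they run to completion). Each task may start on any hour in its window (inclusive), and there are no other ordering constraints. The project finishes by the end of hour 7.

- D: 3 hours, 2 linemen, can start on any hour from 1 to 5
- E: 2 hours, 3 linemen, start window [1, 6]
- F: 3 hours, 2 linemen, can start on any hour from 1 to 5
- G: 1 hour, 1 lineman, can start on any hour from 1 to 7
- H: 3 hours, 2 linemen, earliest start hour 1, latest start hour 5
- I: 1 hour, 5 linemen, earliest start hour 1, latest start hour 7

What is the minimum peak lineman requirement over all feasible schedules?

5

Early-start (D@1, E@1, F@1, G@1, H@1, I@1) gives peak 15: h1:15  h2:9  h3:6  h4:0  h5:0  h6:0  h7:0.
Shift F→3, G→3, H→4, I→7.
Schedule D@1, E@1, F@3, G@3, H@4, I@7: h1:5  h2:5  h3:5  h4:4  h5:4  h6:2  h7:5 — peak 5.
Total lineman-hours = 30 over 7 hours ⇒ peak ≥ ⌈30/7⌉ = 5, so 5 is optimal.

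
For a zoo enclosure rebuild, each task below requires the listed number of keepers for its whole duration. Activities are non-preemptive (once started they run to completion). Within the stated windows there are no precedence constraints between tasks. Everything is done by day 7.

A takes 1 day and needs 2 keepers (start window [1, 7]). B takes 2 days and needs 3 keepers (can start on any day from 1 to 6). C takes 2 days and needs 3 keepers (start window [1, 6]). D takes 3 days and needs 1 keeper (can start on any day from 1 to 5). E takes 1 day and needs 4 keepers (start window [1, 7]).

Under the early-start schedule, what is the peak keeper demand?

13

Early-start schedule: A@1, B@1, C@1, D@1, E@1.
Load per day: day 1: 13, day 2: 7, day 3: 1, day 4: 0, day 5: 0, day 6: 0, day 7: 0.
Peak is 13.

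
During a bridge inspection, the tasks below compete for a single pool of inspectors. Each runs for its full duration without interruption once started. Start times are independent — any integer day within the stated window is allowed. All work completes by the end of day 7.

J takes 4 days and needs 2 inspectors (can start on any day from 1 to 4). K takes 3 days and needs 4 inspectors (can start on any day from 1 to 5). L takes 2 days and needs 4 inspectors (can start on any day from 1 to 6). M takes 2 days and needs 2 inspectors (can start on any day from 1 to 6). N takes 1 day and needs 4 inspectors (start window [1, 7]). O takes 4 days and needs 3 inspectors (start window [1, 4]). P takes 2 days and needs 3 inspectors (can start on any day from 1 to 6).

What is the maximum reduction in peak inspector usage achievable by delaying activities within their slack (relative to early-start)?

14

Early-start peak: d1:22  d2:18  d3:9  d4:5  d5:0  d6:0  d7:0 ⇒ 22.
Leveled (J@1, K@5, L@1, M@1, N@7, O@3, P@3): d1:8  d2:8  d3:8  d4:8  d5:7  d6:7  d7:8 ⇒ 8.
Reduction 22 − 8 = 14.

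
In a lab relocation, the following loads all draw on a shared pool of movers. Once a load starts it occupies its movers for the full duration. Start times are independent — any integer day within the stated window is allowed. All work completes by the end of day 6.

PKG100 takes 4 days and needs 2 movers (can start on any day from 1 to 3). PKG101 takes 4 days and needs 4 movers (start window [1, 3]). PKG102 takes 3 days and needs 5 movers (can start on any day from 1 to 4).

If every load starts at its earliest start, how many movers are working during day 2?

11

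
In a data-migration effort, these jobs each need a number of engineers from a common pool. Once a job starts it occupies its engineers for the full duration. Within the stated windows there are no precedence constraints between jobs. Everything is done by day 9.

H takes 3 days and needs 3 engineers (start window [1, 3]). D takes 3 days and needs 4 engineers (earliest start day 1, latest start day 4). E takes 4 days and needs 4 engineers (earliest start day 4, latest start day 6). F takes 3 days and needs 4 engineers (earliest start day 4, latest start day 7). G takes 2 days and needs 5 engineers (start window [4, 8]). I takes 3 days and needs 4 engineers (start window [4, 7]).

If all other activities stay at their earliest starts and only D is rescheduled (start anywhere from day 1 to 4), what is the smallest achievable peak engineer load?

17

D@1: d1:7  d2:7  d3:7  d4:17  d5:17  d6:12  d7:4  d8:0  d9:0 → peak 17
D@2: d1:3  d2:7  d3:7  d4:21  d5:17  d6:12  d7:4  d8:0  d9:0 → peak 21
D@3: d1:3  d2:3  d3:7  d4:21  d5:21  d6:12  d7:4  d8:0  d9:0 → peak 21
D@4: d1:3  d2:3  d3:3  d4:21  d5:21  d6:16  d7:4  d8:0  d9:0 → peak 21
Best is D@1, peak 17.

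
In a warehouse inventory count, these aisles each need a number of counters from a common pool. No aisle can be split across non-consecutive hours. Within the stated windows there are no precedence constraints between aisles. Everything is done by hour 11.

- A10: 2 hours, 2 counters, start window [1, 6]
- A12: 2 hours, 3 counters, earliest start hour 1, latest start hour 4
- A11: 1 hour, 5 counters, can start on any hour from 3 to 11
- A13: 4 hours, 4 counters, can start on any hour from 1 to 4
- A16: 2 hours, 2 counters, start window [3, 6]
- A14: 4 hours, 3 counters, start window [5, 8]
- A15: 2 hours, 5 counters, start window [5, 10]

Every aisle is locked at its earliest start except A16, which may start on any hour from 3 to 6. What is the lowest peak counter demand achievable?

10

A16@3: h1:9  h2:9  h3:11  h4:6  h5:8  h6:8  h7:3  h8:3  h9:0  h10:0  h11:0 → peak 11
A16@4: h1:9  h2:9  h3:9  h4:6  h5:10  h6:8  h7:3  h8:3  h9:0  h10:0  h11:0 → peak 10
A16@5: h1:9  h2:9  h3:9  h4:4  h5:10  h6:10  h7:3  h8:3  h9:0  h10:0  h11:0 → peak 10
A16@6: h1:9  h2:9  h3:9  h4:4  h5:8  h6:10  h7:5  h8:3  h9:0  h10:0  h11:0 → peak 10
Best is A16@4, peak 10.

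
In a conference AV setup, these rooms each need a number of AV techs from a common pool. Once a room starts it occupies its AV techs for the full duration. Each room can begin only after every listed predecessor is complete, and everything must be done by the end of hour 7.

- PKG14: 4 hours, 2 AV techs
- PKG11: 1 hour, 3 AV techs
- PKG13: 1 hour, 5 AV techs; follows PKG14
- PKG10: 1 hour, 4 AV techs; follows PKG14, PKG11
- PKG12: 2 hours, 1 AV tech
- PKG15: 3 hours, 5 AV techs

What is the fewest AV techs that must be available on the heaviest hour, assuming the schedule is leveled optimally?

Early-start (PKG14@1, PKG11@1, PKG13@5, PKG10@5, PKG12@1, PKG15@1) gives peak 11: h1:11  h2:8  h3:7  h4:2  h5:9  h6:0  h7:0.
Shift PKG10→6, PKG12→5, PKG15→2.
Schedule PKG14@1, PKG11@1, PKG13@5, PKG10@6, PKG12@5, PKG15@2: h1:5  h2:7  h3:7  h4:7  h5:6  h6:5  h7:0 — peak 7.

7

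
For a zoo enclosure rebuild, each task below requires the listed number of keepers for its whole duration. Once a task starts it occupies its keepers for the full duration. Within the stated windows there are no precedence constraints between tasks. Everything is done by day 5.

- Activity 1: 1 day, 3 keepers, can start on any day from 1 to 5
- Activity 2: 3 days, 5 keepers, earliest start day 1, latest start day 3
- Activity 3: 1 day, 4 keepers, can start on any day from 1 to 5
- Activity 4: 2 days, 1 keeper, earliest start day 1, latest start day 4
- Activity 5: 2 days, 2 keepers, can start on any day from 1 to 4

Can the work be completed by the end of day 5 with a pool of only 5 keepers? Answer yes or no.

no

Total keeper-days = 28; over 5 days the average is 28/5 > 5, so some day must exceed 5.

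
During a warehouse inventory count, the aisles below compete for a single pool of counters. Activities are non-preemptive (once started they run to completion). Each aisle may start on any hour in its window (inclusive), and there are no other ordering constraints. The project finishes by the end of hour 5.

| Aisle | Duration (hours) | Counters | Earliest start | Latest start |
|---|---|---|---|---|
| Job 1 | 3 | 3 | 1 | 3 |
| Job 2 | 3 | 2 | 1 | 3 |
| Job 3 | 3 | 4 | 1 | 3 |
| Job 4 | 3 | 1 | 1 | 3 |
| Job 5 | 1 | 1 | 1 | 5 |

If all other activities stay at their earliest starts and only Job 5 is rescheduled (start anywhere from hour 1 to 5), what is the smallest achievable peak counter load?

10

Job 5@1: h1:11  h2:10  h3:10  h4:0  h5:0 → peak 11
Job 5@2: h1:10  h2:11  h3:10  h4:0  h5:0 → peak 11
Job 5@3: h1:10  h2:10  h3:11  h4:0  h5:0 → peak 11
Job 5@4: h1:10  h2:10  h3:10  h4:1  h5:0 → peak 10
Job 5@5: h1:10  h2:10  h3:10  h4:0  h5:1 → peak 10
Best is Job 5@4, peak 10.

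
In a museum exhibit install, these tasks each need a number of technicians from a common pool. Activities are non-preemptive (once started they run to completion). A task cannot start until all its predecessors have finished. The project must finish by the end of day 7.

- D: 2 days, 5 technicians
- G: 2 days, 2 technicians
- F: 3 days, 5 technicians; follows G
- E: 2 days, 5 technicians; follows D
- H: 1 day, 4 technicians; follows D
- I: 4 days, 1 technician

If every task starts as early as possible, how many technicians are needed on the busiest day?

15

Early-start schedule: D@1, G@1, F@3, E@3, H@3, I@1.
Load per day: day 1: 8, day 2: 8, day 3: 15, day 4: 11, day 5: 5, day 6: 0, day 7: 0.
Peak is 15.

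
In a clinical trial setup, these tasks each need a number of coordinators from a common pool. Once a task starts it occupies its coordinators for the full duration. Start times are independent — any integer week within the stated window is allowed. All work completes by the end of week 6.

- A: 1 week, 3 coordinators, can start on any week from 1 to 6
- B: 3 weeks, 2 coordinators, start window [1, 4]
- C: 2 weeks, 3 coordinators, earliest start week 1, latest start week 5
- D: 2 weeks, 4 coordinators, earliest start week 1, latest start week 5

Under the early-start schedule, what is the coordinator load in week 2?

9

At early start, week 2 has: B, C, D.
Demand: 2 + 3 + 4 = 9.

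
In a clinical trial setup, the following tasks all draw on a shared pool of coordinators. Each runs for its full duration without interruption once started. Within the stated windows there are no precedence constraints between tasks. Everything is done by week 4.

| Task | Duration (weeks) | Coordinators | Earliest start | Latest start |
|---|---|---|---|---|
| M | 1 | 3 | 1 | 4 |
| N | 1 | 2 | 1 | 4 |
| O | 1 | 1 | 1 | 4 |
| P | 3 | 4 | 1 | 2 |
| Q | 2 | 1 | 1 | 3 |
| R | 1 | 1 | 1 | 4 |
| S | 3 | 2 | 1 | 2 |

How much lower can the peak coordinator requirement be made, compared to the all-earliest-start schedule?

Early-start peak: w1:14  w2:7  w3:6  w4:0 ⇒ 14.
Leveled (M@1, N@1, O@1, P@2, Q@1, R@3, S@2): w1:7  w2:7  w3:7  w4:6 ⇒ 7.
Reduction 14 − 7 = 7.

7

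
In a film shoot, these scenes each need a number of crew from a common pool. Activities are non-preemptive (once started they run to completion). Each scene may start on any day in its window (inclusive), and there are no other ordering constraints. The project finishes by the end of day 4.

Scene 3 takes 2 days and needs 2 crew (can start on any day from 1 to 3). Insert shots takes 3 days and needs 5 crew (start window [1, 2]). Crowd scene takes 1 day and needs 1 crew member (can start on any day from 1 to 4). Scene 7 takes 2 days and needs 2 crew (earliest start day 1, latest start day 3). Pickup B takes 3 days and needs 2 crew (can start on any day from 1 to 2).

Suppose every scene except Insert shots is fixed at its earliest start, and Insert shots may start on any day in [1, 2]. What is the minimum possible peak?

Insert shots@1: d1:12  d2:11  d3:7  d4:0 → peak 12
Insert shots@2: d1:7  d2:11  d3:7  d4:5 → peak 11
Best is Insert shots@2, peak 11.

11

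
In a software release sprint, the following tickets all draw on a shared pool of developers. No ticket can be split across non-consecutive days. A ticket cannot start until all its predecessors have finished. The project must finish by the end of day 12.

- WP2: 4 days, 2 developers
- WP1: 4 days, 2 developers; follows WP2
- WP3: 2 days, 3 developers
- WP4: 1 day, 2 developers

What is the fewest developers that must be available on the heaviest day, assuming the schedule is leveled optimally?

3

Early-start (WP2@1, WP1@5, WP3@1, WP4@1) gives peak 7: d1:7  d2:5  d3:2  d4:2  d5:2  d6:2  d7:2  d8:2  d9:0  d10:0  d11:0  d12:0.
Shift WP3→9, WP4→11.
Schedule WP2@1, WP1@5, WP3@9, WP4@11: d1:2  d2:2  d3:2  d4:2  d5:2  d6:2  d7:2  d8:2  d9:3  d10:3  d11:2  d12:0 — peak 3.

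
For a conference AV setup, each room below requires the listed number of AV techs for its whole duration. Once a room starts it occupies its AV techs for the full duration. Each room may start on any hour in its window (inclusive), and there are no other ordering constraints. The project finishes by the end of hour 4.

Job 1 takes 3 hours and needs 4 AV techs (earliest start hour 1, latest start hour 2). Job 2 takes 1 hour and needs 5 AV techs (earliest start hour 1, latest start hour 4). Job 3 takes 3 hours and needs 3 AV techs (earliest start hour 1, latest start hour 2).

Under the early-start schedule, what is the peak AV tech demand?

12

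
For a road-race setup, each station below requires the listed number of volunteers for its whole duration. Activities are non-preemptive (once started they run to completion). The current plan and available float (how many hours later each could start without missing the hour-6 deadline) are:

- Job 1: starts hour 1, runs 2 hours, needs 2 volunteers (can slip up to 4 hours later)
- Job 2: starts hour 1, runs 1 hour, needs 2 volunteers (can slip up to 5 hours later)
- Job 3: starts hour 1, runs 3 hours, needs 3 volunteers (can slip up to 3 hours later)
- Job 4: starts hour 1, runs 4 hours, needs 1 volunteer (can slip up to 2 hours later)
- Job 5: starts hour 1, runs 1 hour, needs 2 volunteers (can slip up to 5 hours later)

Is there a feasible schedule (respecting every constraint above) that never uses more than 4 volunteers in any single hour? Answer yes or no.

Schedule Job 1@1, Job 2@1, Job 3@3, Job 4@2, Job 5@6: h1:4  h2:3  h3:4  h4:4  h5:4  h6:2 — peak 4 ≤ 4.

yes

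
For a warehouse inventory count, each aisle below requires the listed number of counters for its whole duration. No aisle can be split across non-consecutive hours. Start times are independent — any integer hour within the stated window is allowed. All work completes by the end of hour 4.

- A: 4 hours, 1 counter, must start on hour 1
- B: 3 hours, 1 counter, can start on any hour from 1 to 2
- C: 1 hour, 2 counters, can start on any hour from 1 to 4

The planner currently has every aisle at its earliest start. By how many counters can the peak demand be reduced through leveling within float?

1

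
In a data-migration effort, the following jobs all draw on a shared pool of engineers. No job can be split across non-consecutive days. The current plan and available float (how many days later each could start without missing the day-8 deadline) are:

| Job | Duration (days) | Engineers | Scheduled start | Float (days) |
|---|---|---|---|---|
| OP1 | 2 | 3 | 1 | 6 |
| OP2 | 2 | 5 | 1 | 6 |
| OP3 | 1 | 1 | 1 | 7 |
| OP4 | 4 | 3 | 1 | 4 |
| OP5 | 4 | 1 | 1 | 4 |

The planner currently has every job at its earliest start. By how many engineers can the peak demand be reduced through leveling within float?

8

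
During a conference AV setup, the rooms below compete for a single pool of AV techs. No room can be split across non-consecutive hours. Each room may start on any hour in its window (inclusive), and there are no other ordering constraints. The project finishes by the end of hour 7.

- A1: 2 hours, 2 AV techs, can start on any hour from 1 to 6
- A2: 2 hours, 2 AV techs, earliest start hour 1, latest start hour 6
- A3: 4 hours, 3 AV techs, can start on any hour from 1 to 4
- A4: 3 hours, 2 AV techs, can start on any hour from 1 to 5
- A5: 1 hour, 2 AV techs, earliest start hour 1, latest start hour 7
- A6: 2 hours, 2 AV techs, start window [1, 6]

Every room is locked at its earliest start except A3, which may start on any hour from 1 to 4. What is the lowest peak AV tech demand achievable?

10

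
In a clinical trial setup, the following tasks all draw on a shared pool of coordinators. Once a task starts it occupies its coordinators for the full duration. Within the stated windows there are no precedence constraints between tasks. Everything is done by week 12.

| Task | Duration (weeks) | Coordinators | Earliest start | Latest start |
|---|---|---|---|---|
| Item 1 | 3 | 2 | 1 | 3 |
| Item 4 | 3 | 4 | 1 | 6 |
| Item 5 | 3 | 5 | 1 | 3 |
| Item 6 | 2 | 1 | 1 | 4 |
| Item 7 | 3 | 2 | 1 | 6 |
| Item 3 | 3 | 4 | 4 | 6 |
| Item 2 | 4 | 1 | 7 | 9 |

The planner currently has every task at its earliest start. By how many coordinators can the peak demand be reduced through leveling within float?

Early-start peak: w1:14  w2:14  w3:13  w4:4  w5:4  w6:4  w7:1  w8:1  w9:1  w10:1  w11:0  w12:0 ⇒ 14.
Leveled (Item 1@1, Item 4@4, Item 5@1, Item 6@1, Item 7@3, Item 3@6, Item 2@7): w1:8  w2:8  w3:9  w4:6  w5:6  w6:8  w7:5  w8:5  w9:1  w10:1  w11:0  w12:0 ⇒ 9.
Reduction 14 − 9 = 5.

5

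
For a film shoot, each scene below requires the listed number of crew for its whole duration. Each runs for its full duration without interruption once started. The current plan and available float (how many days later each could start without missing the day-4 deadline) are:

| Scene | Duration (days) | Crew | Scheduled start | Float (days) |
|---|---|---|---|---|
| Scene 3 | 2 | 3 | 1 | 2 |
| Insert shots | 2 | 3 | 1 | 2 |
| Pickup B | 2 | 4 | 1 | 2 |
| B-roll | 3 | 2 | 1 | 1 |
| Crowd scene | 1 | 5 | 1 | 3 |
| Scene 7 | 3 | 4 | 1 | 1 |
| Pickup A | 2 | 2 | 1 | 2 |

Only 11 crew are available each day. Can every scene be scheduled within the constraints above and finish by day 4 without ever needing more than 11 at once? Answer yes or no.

no

Total crew member-days = 47; over 4 days the average is 47/4 > 11, so some day must exceed 11.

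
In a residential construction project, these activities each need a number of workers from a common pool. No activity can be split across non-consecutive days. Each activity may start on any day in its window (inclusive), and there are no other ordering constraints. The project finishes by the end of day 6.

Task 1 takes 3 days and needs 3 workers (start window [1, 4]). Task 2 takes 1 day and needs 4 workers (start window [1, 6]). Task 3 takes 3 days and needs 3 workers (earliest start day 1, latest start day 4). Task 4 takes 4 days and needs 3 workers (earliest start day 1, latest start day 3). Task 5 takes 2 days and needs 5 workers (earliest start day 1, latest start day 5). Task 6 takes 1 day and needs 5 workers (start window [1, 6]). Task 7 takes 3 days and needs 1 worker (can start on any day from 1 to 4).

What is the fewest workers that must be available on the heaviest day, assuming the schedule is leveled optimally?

10

Early-start (Task 1@1, Task 2@1, Task 3@1, Task 4@1, Task 5@1, Task 6@1, Task 7@1) gives peak 24: d1:24  d2:15  d3:10  d4:3  d5:0  d6:0.
Shift Task 4→2, Task 5→4, Task 6→6, Task 7→2.
Schedule Task 1@1, Task 2@1, Task 3@1, Task 4@2, Task 5@4, Task 6@6, Task 7@2: d1:10  d2:10  d3:10  d4:9  d5:8  d6:5 — peak 10.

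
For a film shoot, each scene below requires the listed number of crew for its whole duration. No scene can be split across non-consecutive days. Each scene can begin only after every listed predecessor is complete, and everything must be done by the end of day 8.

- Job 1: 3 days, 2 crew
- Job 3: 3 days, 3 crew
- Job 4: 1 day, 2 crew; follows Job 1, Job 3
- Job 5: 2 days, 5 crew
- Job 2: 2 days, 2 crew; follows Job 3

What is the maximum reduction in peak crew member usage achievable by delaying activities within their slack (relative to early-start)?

5

Early-start peak: d1:10  d2:10  d3:5  d4:4  d5:2  d6:0  d7:0  d8:0 ⇒ 10.
Leveled (Job 1@1, Job 3@1, Job 4@4, Job 5@5, Job 2@7): d1:5  d2:5  d3:5  d4:2  d5:5  d6:5  d7:2  d8:2 ⇒ 5.
Reduction 10 − 5 = 5.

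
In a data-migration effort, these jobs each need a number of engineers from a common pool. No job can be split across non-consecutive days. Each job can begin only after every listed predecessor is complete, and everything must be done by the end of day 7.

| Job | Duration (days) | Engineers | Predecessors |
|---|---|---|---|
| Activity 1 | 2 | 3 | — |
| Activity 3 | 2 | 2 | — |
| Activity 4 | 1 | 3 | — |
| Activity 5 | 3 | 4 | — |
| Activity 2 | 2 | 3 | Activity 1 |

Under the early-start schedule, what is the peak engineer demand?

12

Early-start schedule: Activity 1@1, Activity 3@1, Activity 4@1, Activity 5@1, Activity 2@3.
Load per day: day 1: 12, day 2: 9, day 3: 7, day 4: 3, day 5: 0, day 6: 0, day 7: 0.
Peak is 12.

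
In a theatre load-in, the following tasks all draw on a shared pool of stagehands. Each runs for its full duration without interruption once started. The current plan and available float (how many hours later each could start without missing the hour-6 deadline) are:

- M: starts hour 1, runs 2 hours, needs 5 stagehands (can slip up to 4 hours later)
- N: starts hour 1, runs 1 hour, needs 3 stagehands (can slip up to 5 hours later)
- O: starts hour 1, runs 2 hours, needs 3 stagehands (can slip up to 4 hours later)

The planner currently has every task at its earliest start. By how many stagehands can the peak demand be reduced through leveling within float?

6

Early-start peak: h1:11  h2:8  h3:0  h4:0  h5:0  h6:0 ⇒ 11.
Leveled (M@1, N@3, O@4): h1:5  h2:5  h3:3  h4:3  h5:3  h6:0 ⇒ 5.
Reduction 11 − 5 = 6.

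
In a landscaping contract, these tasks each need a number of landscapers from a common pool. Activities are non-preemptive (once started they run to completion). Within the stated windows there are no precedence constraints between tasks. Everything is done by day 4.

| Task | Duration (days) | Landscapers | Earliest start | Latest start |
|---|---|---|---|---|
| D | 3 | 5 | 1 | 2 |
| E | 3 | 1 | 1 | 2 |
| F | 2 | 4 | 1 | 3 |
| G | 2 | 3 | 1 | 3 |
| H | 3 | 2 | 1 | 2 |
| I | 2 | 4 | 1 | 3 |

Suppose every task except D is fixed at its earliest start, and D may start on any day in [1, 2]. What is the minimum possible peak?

19

D@1: d1:19  d2:19  d3:8  d4:0 → peak 19
D@2: d1:14  d2:19  d3:8  d4:5 → peak 19
Best is D@1, peak 19.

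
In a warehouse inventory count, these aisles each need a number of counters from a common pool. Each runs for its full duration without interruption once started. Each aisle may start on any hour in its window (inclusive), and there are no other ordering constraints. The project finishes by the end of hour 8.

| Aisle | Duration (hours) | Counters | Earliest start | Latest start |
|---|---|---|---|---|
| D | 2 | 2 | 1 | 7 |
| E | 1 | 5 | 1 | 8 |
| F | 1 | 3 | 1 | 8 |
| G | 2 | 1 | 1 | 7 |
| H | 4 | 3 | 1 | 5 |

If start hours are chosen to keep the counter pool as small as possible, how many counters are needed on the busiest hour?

5

Early-start (D@1, E@1, F@1, G@1, H@1) gives peak 14: h1:14  h2:6  h3:3  h4:3  h5:0  h6:0  h7:0  h8:0.
Shift E→3, G→4, H→4.
Schedule D@1, E@3, F@1, G@4, H@4: h1:5  h2:2  h3:5  h4:4  h5:4  h6:3  h7:3  h8:0 — peak 5.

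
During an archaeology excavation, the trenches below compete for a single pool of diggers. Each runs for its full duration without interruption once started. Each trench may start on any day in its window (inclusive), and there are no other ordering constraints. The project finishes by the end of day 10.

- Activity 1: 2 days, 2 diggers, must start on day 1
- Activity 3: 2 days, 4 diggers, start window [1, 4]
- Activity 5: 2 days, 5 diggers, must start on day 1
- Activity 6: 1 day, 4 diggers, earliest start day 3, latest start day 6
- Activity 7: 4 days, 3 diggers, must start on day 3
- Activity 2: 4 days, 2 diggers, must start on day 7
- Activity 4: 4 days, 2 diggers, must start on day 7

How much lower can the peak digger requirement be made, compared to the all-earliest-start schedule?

Early-start peak: d1:11  d2:11  d3:7  d4:3  d5:3  d6:3  d7:4  d8:4  d9:4  d10:4 ⇒ 11.
Leveled (Activity 1@1, Activity 3@3, Activity 5@1, Activity 6@5, Activity 7@3, Activity 2@7, Activity 4@7): d1:7  d2:7  d3:7  d4:7  d5:7  d6:3  d7:4  d8:4  d9:4  d10:4 ⇒ 7.
Reduction 11 − 7 = 4.

4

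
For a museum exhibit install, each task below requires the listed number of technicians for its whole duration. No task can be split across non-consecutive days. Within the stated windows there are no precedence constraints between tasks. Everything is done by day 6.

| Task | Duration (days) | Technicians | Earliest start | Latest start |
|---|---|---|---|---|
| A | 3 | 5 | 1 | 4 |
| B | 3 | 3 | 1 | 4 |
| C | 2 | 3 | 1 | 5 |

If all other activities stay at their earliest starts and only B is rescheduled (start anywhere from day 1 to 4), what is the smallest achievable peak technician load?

8

B@1: d1:11  d2:11  d3:8  d4:0  d5:0  d6:0 → peak 11
B@2: d1:8  d2:11  d3:8  d4:3  d5:0  d6:0 → peak 11
B@3: d1:8  d2:8  d3:8  d4:3  d5:3  d6:0 → peak 8
B@4: d1:8  d2:8  d3:5  d4:3  d5:3  d6:3 → peak 8
Best is B@3, peak 8.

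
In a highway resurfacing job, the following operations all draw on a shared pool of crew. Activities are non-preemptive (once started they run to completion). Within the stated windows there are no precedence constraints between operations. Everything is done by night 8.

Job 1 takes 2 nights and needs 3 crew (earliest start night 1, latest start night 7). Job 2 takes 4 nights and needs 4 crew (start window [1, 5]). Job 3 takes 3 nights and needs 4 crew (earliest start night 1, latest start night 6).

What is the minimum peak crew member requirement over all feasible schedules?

Early-start (Job 1@1, Job 2@1, Job 3@1) gives peak 11: n1:11  n2:11  n3:8  n4:4  n5:0  n6:0  n7:0  n8:0.
Shift Job 3→5.
Schedule Job 1@1, Job 2@1, Job 3@5: n1:7  n2:7  n3:4  n4:4  n5:4  n6:4  n7:4  n8:0 — peak 7.

7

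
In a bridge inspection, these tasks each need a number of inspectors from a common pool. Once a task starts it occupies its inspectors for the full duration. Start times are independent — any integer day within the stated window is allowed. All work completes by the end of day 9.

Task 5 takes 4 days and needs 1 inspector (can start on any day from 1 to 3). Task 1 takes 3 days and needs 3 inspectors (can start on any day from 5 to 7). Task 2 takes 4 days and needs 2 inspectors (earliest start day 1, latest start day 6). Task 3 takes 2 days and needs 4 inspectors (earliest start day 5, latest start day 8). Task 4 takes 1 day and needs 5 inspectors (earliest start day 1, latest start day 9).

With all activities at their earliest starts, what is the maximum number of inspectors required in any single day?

Early-start schedule: Task 5@1, Task 1@5, Task 2@1, Task 3@5, Task 4@1.
Load per day: day 1: 8, day 2: 3, day 3: 3, day 4: 3, day 5: 7, day 6: 7, day 7: 3, day 8: 0, day 9: 0.
Peak is 8.

8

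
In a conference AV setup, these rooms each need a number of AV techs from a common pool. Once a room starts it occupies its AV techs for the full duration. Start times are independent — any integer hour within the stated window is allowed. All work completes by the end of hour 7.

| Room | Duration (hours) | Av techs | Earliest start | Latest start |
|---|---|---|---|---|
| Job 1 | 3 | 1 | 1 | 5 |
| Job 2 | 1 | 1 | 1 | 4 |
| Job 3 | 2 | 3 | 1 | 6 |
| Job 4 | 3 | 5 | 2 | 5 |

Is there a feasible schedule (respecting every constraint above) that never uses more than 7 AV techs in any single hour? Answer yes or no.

Schedule Job 1@1, Job 2@1, Job 3@1, Job 4@4: h1:5  h2:4  h3:1  h4:5  h5:5  h6:5  h7:0 — peak 5 ≤ 7.

yes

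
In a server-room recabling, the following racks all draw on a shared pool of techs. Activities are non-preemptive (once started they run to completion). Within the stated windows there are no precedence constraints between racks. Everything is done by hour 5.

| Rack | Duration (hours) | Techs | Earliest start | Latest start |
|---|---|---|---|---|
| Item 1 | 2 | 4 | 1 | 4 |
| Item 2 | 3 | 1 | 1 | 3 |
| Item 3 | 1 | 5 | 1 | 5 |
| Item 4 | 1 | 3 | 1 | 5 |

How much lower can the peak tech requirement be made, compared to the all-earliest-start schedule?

8

Early-start peak: h1:13  h2:5  h3:1  h4:0  h5:0 ⇒ 13.
Leveled (Item 1@1, Item 2@1, Item 3@4, Item 4@3): h1:5  h2:5  h3:4  h4:5  h5:0 ⇒ 5.
Reduction 13 − 5 = 8.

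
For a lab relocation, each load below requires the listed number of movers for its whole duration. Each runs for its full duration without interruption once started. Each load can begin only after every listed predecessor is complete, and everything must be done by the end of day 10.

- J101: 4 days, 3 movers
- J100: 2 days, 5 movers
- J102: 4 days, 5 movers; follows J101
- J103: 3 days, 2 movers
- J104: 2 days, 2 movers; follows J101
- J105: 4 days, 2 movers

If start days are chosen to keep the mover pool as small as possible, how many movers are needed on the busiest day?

7

Early-start (J101@1, J100@1, J102@5, J103@1, J104@5, J105@1) gives peak 12: d1:12  d2:12  d3:7  d4:5  d5:7  d6:7  d7:5  d8:5  d9:0  d10:0.
Shift J100→5, J102→7.
Schedule J101@1, J100@5, J102@7, J103@1, J104@5, J105@1: d1:7  d2:7  d3:7  d4:5  d5:7  d6:7  d7:5  d8:5  d9:5  d10:5 — peak 7.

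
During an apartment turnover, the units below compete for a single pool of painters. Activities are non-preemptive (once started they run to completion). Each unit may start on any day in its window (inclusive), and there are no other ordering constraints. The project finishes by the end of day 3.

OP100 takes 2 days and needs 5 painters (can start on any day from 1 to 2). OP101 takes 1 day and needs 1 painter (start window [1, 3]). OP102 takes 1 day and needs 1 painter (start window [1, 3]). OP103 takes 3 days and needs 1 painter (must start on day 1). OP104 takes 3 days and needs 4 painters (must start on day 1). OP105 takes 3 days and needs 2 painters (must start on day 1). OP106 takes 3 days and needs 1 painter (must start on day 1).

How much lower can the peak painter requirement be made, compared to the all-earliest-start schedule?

2

Early-start peak: d1:15  d2:13  d3:8 ⇒ 15.
Leveled (OP100@1, OP101@3, OP102@3, OP103@1, OP104@1, OP105@1, OP106@1): d1:13  d2:13  d3:10 ⇒ 13.
Reduction 15 − 13 = 2.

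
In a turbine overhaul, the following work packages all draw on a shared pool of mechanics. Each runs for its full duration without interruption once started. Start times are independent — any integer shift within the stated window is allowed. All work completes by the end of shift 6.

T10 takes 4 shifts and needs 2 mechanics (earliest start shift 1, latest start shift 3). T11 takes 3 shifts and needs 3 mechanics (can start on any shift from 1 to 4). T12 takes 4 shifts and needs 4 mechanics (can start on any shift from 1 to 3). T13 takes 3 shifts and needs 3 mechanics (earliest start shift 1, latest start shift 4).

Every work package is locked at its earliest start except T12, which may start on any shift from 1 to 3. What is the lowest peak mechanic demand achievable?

12

T12@1: s1:12  s2:12  s3:12  s4:6  s5:0  s6:0 → peak 12
T12@2: s1:8  s2:12  s3:12  s4:6  s5:4  s6:0 → peak 12
T12@3: s1:8  s2:8  s3:12  s4:6  s5:4  s6:4 → peak 12
Best is T12@1, peak 12.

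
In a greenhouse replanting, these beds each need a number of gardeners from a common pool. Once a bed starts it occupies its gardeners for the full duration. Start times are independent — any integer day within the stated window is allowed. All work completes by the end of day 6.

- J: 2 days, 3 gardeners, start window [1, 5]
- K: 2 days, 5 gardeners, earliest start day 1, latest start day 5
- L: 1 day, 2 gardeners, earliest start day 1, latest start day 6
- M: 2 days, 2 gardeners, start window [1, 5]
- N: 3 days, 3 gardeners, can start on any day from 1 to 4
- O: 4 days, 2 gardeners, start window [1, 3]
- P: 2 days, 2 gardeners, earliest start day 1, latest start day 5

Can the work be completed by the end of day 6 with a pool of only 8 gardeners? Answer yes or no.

yes

Schedule J@1, K@1, L@3, M@3, N@4, O@3, P@5: d1:8  d2:8  d3:6  d4:7  d5:7  d6:7 — peak 8 ≤ 8.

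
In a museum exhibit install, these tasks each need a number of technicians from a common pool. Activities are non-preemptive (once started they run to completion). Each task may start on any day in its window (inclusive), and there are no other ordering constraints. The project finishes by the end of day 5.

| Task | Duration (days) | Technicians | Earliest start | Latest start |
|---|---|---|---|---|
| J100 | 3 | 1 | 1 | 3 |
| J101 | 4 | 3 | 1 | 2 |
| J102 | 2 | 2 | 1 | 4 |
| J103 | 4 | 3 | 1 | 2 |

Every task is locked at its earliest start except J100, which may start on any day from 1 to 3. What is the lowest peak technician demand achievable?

8

J100@1: d1:9  d2:9  d3:7  d4:6  d5:0 → peak 9
J100@2: d1:8  d2:9  d3:7  d4:7  d5:0 → peak 9
J100@3: d1:8  d2:8  d3:7  d4:7  d5:1 → peak 8
Best is J100@3, peak 8.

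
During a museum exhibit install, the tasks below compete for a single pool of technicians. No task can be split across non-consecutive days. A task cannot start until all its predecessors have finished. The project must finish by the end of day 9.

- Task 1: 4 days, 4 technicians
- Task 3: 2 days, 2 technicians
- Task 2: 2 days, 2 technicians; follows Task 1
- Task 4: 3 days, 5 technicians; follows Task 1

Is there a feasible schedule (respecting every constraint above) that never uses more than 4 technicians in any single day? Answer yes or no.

Total technician-days = 39; over 9 days the average is 39/9 > 4, so some day must exceed 4.

no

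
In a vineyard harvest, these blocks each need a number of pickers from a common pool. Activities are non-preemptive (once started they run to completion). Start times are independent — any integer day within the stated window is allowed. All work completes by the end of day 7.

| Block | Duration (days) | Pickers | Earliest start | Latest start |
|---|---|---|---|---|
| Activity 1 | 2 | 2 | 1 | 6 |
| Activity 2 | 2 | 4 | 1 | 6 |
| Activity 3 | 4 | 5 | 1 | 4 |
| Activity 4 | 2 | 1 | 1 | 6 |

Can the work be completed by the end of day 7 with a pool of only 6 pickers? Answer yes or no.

yes

Schedule Activity 1@1, Activity 2@1, Activity 3@3, Activity 4@3: d1:6  d2:6  d3:6  d4:6  d5:5  d6:5  d7:0 — peak 6 ≤ 6.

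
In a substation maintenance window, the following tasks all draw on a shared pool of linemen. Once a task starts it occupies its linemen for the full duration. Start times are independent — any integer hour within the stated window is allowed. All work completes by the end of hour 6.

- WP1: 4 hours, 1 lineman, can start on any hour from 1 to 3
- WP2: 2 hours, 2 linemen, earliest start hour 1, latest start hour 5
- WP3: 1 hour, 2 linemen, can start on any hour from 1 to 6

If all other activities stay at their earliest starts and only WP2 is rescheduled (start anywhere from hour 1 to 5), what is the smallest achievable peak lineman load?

3

WP2@1: h1:5  h2:3  h3:1  h4:1  h5:0  h6:0 → peak 5
WP2@2: h1:3  h2:3  h3:3  h4:1  h5:0  h6:0 → peak 3
WP2@3: h1:3  h2:1  h3:3  h4:3  h5:0  h6:0 → peak 3
WP2@4: h1:3  h2:1  h3:1  h4:3  h5:2  h6:0 → peak 3
WP2@5: h1:3  h2:1  h3:1  h4:1  h5:2  h6:2 → peak 3
Best is WP2@2, peak 3.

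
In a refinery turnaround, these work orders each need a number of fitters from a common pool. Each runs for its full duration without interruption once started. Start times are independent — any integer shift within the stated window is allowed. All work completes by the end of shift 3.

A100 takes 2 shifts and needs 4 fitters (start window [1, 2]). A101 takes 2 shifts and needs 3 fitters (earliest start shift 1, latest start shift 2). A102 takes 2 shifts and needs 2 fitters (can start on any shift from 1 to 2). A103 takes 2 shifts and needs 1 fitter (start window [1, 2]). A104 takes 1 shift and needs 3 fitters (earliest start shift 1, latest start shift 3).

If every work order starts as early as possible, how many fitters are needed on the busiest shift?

13

Early-start schedule: A100@1, A101@1, A102@1, A103@1, A104@1.
Load per shift: shift 1: 13, shift 2: 10, shift 3: 0.
Peak is 13.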